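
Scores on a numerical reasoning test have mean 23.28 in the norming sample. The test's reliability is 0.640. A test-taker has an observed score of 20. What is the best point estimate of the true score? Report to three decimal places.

21.181

T̂ = ρX + (1 − ρ)μ
  = 0.640 × 20 + 0.360 × 23.28
  = 12.800 + 8.38080
  = 21.1808
  ≈ 21.181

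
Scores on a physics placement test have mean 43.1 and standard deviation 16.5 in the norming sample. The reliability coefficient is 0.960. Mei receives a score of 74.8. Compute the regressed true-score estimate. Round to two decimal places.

73.53

T̂ = ρX + (1 − ρ)μ
  = 0.960 × 74.8 + 0.040 × 43.1
  = 71.8080 + 1.7240
  = 73.532
  ≈ 73.53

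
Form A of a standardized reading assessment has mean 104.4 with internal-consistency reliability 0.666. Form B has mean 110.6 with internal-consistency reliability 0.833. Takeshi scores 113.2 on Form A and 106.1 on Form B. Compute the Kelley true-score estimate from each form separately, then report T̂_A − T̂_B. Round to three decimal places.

3.409

T̂_A = 0.666(113.2) + 0.334(104.4) = 110.26080
T̂_B = 0.833(106.1) + 0.167(110.6) = 106.85150
T̂_A − T̂_B = 3.40930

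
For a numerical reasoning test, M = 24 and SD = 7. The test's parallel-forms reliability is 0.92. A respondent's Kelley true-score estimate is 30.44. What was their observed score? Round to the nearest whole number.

T̂ = ρX + (1 − ρ)μ  ⇒  X = (T̂ − (1 − ρ)μ) / ρ
X = (30.44 − 0.08 × 24) / 0.92 = (30.44 − 1.92) / 0.92 = 28.52 / 0.92 = 31.00

31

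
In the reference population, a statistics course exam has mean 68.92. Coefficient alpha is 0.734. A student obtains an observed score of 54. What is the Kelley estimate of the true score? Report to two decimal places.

57.97

Regress the observed score toward the mean by the unreliability: T̂ = 0.734·54 + 0.266·68.92 = 39.636 + 18.33272 = 57.969.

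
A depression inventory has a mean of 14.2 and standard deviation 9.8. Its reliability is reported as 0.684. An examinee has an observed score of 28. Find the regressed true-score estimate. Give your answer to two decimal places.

23.64

Kelley's formula gives T̂ = 0.684·28 + 0.316·14.2 = 19.152 + 4.4872 = 23.639.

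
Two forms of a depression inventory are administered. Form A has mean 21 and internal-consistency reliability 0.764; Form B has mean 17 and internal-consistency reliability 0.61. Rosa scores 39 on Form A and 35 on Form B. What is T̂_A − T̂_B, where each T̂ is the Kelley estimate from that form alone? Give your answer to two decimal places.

6.77

T̂_A = 0.764(39) + 0.236(21) = 34.7520
T̂_B = 0.61(35) + 0.39(17) = 27.9800
T̂_A − T̂_B = 6.7720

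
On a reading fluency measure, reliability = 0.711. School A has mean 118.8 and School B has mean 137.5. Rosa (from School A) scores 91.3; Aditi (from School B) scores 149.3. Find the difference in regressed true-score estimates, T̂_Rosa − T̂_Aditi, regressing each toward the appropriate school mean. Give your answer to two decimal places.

-46.64

T̂_Rosa = 0.711(91.3) + 0.289(118.8) = 99.2475
T̂_Aditi = 0.711(149.3) + 0.289(137.5) = 145.8898
Difference = 99.2475 − 145.8898 = -46.6423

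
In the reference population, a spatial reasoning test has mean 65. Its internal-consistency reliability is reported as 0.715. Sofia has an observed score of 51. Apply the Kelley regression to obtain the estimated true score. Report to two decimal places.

54.99

T̂ = 0.715(51) + 0.285(65) = 36.465 + 18.525 = 54.990 → 54.99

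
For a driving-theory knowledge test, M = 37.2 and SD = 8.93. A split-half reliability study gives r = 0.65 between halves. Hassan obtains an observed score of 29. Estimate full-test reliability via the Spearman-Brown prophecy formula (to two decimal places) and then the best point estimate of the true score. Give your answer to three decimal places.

30.722

Spearman-Brown: ρ = 2r/(1 + r) = 2(0.65)/(1 + 0.65) = 1.300/1.65 = 0.7879 → 0.79
T̂ = 0.79(29) + 0.21(37.2) = 22.91 + 7.812 = 30.7220 → 30.722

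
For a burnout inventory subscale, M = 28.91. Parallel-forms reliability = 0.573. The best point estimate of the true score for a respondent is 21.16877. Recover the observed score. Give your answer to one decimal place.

T̂ = ρX + (1 − ρ)μ  ⇒  X = (T̂ − (1 − ρ)μ) / ρ
X = (21.16877 − 0.427 × 28.91) / 0.573 = (21.16877 − 12.34457) / 0.573 = 8.82420 / 0.573 = 15.400

15.4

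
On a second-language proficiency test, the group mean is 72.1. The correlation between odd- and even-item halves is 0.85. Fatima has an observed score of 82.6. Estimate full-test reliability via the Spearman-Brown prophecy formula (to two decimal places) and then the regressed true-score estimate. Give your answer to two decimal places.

Spearman-Brown: ρ = 2r/(1 + r) = 2(0.85)/(1 + 0.85) = 1.700/1.85 = 0.9189 → 0.92
T̂ = 0.92(82.6) + 0.08(72.1) = 75.992 + 5.768 = 81.760 → 81.76

81.76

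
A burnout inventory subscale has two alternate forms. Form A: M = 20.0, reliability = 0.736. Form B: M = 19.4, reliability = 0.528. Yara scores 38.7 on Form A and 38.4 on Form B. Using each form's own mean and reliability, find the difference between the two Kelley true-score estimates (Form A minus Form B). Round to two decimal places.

T̂_A = 0.736(38.7) + 0.264(20.0) = 33.7632
T̂_B = 0.528(38.4) + 0.472(19.4) = 29.4320
T̂_A − T̂_B = 4.3312

4.33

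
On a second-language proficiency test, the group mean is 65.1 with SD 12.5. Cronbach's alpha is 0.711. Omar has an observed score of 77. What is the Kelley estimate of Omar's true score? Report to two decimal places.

73.56

T̂ = ρX + (1 − ρ)μ
  = 0.711 × 77 + 0.289 × 65.1
  = 54.747 + 18.8139
  = 73.561
  ≈ 73.56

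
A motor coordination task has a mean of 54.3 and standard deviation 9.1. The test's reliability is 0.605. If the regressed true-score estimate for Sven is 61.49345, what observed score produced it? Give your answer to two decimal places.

T̂ = ρX + (1 − ρ)μ  ⇒  X = (T̂ − (1 − ρ)μ) / ρ
X = (61.49345 − 0.395 × 54.3) / 0.605 = (61.49345 − 21.4485) / 0.605 = 40.04495 / 0.605 = 66.1900

66.19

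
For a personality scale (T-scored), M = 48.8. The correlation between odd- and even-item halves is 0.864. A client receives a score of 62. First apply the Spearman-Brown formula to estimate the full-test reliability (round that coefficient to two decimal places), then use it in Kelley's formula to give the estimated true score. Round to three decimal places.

61.076

Spearman-Brown: ρ = 2r/(1 + r) = 2(0.864)/(1 + 0.864) = 1.7280/1.864 = 0.9270 → 0.93
T̂ = ρX + (1 − ρ)μ
  = 0.93 × 62 + 0.07 × 48.8
  = 57.66 + 3.416
  = 61.0760
  ≈ 61.076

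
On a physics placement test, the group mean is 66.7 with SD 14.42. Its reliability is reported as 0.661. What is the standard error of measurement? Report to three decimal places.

SEM = SD · √(1 − ρ) = 14.42 × √0.339 = 14.42 × 0.5822 = 8.3959

8.396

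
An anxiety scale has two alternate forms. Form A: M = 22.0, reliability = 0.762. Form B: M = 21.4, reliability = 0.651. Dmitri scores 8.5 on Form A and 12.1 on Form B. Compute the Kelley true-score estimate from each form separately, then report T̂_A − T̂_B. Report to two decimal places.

T̂_A = 0.762(8.5) + 0.238(22.0) = 11.7130
T̂_B = 0.651(12.1) + 0.349(21.4) = 15.3457
T̂_A − T̂_B = -3.6327

-3.63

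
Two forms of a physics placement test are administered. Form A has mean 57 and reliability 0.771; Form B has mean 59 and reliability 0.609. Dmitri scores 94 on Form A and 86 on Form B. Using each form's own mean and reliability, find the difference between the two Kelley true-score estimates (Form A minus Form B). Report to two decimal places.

10.08

T̂_A = 0.771(94) + 0.229(57) = 85.5270
T̂_B = 0.609(86) + 0.391(59) = 75.4430
T̂_A − T̂_B = 10.0840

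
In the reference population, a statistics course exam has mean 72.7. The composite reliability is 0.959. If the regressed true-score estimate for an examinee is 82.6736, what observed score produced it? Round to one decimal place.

83.1

T̂ = ρX + (1 − ρ)μ  ⇒  X = (T̂ − (1 − ρ)μ) / ρ
X = (82.6736 − 0.041 × 72.7) / 0.959 = (82.6736 − 2.9807) / 0.959 = 79.6929 / 0.959 = 83.100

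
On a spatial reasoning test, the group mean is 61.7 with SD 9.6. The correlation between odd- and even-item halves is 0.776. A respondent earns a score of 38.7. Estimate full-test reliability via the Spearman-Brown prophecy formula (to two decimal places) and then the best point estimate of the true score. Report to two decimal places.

Spearman-Brown: ρ = 2r/(1 + r) = 2(0.776)/(1 + 0.776) = 1.5520/1.776 = 0.8739 → 0.87
Weight the observed score by reliability and the mean by (1 − reliability): T̂ = 0.87·38.7 + 0.13·61.7 = 33.669 + 8.021 = 41.690.

41.69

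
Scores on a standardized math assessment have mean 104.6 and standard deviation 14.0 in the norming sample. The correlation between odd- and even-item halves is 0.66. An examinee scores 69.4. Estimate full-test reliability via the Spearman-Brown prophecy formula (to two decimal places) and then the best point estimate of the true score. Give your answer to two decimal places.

Spearman-Brown: ρ = 2r/(1 + r) = 2(0.66)/(1 + 0.66) = 1.320/1.66 = 0.7952 → 0.80
Regress the observed score toward the mean by the unreliability: T̂ = 0.80·69.4 + 0.20·104.6 = 55.520 + 20.920 = 76.440.

76.44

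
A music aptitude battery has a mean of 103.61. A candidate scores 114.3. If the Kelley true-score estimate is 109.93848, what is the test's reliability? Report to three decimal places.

0.592

T̂ = ρX + (1 − ρ)μ  ⇒  T̂ − μ = ρ(X − μ)
ρ = (T̂ − μ)/(X − μ) = (109.93848 − 103.61) / (114.3 − 103.61) = 6.32848 / 10.69 = 0.59200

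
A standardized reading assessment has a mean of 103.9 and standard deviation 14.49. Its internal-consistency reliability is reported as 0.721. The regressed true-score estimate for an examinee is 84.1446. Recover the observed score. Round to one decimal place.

T̂ = ρX + (1 − ρ)μ  ⇒  X = (T̂ − (1 − ρ)μ) / ρ
X = (84.1446 − 0.279 × 103.9) / 0.721 = (84.1446 − 28.9881) / 0.721 = 55.1565 / 0.721 = 76.500

76.5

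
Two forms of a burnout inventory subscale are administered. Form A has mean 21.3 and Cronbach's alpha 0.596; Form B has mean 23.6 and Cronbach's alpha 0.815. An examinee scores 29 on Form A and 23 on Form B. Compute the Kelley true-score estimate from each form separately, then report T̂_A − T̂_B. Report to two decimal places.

T̂_A = 0.596(29) + 0.404(21.3) = 25.8892
T̂_B = 0.815(23) + 0.185(23.6) = 23.1110
T̂_A − T̂_B = 2.7782

2.78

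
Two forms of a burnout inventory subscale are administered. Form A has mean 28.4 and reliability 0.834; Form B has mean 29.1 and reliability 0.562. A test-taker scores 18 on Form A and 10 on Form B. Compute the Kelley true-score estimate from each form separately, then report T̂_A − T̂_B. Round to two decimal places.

T̂_A = 0.834(18) + 0.166(28.4) = 19.7264
T̂_B = 0.562(10) + 0.438(29.1) = 18.3658
T̂_A − T̂_B = 1.3606

1.36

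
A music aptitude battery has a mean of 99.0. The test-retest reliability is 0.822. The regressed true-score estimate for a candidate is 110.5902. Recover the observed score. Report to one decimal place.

113.1

T̂ = ρX + (1 − ρ)μ  ⇒  X = (T̂ − (1 − ρ)μ) / ρ
X = (110.5902 − 0.178 × 99.0) / 0.822 = (110.5902 − 17.6220) / 0.822 = 92.9682 / 0.822 = 113.100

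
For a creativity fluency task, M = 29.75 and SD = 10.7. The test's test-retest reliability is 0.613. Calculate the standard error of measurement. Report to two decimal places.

SEM = SD · √(1 − ρ) = 10.7 × √0.387 = 10.7 × 0.6221 = 6.656

6.66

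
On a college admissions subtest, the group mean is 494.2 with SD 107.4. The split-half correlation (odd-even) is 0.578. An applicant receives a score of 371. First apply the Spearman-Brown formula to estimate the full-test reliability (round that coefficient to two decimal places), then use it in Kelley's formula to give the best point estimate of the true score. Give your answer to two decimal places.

Spearman-Brown: ρ = 2r/(1 + r) = 2(0.578)/(1 + 0.578) = 1.1560/1.578 = 0.7326 → 0.73
T̂ = ρX + (1 − ρ)μ
  = 0.73 × 371 + 0.27 × 494.2
  = 270.83 + 133.434
  = 404.264
  ≈ 404.26

404.26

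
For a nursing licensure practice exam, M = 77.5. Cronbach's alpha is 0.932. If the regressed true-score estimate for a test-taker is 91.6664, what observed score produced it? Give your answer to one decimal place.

T̂ = ρX + (1 − ρ)μ  ⇒  X = (T̂ − (1 − ρ)μ) / ρ
X = (91.6664 − 0.068 × 77.5) / 0.932 = (91.6664 − 5.2700) / 0.932 = 86.3964 / 0.932 = 92.700

92.7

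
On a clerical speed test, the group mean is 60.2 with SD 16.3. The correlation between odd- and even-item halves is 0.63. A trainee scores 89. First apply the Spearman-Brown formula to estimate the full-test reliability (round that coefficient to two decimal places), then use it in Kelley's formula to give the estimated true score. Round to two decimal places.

Spearman-Brown: ρ = 2r/(1 + r) = 2(0.63)/(1 + 0.63) = 1.260/1.63 = 0.7730 → 0.77
Kelley's formula gives T̂ = 0.77·89 + 0.23·60.2 = 68.53 + 13.846 = 82.376.

82.38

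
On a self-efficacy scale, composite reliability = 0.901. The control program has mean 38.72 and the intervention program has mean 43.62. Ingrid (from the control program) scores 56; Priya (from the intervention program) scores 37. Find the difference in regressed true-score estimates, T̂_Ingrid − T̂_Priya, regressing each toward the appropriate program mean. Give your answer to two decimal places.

T̂_Ingrid = 0.901(56) + 0.099(38.72) = 54.2893
T̂_Priya = 0.901(37) + 0.099(43.62) = 37.6554
Difference = 54.2893 − 37.6554 = 16.6339

16.63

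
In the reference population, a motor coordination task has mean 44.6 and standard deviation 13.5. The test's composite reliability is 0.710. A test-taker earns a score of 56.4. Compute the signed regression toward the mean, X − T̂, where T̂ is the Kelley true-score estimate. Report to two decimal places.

3.42

T̂ = 0.710(56.4) + 0.290(44.6) = 40.0440 + 12.9340 = 52.9780 → 52.978
X − T̂ = 56.4 − 52.978 = 3.422 → 3.42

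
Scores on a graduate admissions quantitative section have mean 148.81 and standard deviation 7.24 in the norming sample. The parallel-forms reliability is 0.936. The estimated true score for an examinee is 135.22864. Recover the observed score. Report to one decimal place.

T̂ = ρX + (1 − ρ)μ  ⇒  X = (T̂ − (1 − ρ)μ) / ρ
X = (135.22864 − 0.064 × 148.81) / 0.936 = (135.22864 − 9.52384) / 0.936 = 125.70480 / 0.936 = 134.300

134.3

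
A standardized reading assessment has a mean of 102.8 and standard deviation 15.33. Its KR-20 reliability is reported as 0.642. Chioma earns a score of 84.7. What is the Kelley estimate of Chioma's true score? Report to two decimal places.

T̂ = 0.642(84.7) + 0.358(102.8) = 54.3774 + 36.8024 = 91.180 → 91.18

91.18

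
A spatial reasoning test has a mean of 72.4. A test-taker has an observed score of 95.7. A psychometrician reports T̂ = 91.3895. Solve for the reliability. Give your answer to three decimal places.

0.815

T̂ = ρX + (1 − ρ)μ  ⇒  T̂ − μ = ρ(X − μ)
ρ = (T̂ − μ)/(X − μ) = (91.3895 − 72.4) / (95.7 − 72.4) = 18.9895 / 23.3 = 0.81500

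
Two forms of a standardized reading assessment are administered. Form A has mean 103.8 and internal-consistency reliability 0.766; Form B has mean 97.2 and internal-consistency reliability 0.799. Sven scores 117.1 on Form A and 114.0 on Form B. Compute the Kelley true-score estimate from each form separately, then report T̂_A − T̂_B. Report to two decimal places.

T̂_A = 0.766(117.1) + 0.234(103.8) = 113.9878
T̂_B = 0.799(114.0) + 0.201(97.2) = 110.6232
T̂_A − T̂_B = 3.3646

3.36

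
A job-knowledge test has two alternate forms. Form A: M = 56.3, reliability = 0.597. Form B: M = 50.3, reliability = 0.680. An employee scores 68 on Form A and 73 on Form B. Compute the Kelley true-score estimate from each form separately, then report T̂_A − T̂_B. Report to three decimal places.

-2.451

T̂_A = 0.597(68) + 0.403(56.3) = 63.28490
T̂_B = 0.680(73) + 0.320(50.3) = 65.73600
T̂_A − T̂_B = -2.45110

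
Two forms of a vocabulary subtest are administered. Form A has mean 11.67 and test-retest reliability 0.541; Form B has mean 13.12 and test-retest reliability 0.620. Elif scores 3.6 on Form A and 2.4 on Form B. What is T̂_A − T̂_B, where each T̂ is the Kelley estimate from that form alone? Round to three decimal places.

0.831

T̂_A = 0.541(3.6) + 0.459(11.67) = 7.30413
T̂_B = 0.620(2.4) + 0.380(13.12) = 6.47360
T̂_A − T̂_B = 0.83053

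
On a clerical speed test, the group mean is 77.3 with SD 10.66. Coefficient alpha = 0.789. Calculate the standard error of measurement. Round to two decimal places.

SEM = SD · √(1 − ρ) = 10.66 × √0.211 = 10.66 × 0.4593 = 4.897

4.90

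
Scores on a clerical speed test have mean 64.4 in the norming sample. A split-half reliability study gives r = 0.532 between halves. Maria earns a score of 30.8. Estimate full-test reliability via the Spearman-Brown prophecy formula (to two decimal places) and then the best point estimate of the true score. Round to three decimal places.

41.216

Spearman-Brown: ρ = 2r/(1 + r) = 2(0.532)/(1 + 0.532) = 1.0640/1.532 = 0.6945 → 0.69
Regress the observed score toward the mean by the unreliability: T̂ = 0.69·30.8 + 0.31·64.4 = 21.252 + 19.964 = 41.2160.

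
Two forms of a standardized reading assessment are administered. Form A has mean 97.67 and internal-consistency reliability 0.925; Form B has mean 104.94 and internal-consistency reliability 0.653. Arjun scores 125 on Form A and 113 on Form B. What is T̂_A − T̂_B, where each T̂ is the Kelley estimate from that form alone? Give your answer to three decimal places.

12.747

T̂_A = 0.925(125) + 0.075(97.67) = 122.95025
T̂_B = 0.653(113) + 0.347(104.94) = 110.20318
T̂_A − T̂_B = 12.74707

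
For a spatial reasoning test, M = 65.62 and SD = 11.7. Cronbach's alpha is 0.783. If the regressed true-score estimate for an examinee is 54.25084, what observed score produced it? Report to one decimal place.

T̂ = ρX + (1 − ρ)μ  ⇒  X = (T̂ − (1 − ρ)μ) / ρ
X = (54.25084 − 0.217 × 65.62) / 0.783 = (54.25084 − 14.23954) / 0.783 = 40.01130 / 0.783 = 51.100

51.1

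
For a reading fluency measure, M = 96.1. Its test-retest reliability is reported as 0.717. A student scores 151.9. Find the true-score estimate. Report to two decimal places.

136.11

T̂ = 0.717(151.9) + 0.283(96.1) = 108.9123 + 27.1963 = 136.109 → 136.11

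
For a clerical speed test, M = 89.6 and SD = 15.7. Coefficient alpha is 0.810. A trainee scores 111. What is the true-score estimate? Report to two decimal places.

106.93

T̂ = 0.810(111) + 0.190(89.6) = 89.910 + 17.0240 = 106.934 → 106.93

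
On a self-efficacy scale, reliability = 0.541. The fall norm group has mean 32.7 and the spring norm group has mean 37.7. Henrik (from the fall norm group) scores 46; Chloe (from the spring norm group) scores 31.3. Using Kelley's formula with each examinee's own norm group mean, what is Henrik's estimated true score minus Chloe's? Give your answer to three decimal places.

T̂_Henrik = 0.541(46) + 0.459(32.7) = 39.89530
T̂_Chloe = 0.541(31.3) + 0.459(37.7) = 34.23760
Difference = 39.89530 − 34.23760 = 5.65770

5.658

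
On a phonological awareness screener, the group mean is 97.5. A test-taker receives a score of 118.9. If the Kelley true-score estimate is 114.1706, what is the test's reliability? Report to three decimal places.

T̂ = ρX + (1 − ρ)μ  ⇒  T̂ − μ = ρ(X − μ)
ρ = (T̂ − μ)/(X − μ) = (114.1706 − 97.5) / (118.9 − 97.5) = 16.6706 / 21.4 = 0.77900

0.779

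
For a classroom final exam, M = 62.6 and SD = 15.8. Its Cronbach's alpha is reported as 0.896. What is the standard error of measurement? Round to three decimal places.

SEM = SD · √(1 − ρ) = 15.8 × √0.104 = 15.8 × 0.3225 = 5.0953

5.095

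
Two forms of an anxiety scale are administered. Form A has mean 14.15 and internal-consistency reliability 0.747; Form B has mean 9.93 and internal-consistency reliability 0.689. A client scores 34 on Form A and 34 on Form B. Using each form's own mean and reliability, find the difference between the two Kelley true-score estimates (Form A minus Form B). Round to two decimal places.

T̂_A = 0.747(34) + 0.253(14.15) = 28.9779
T̂_B = 0.689(34) + 0.311(9.93) = 26.5142
T̂_A − T̂_B = 2.4637

2.46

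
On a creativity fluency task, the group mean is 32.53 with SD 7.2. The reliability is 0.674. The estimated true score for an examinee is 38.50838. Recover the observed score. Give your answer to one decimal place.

T̂ = ρX + (1 − ρ)μ  ⇒  X = (T̂ − (1 − ρ)μ) / ρ
X = (38.50838 − 0.326 × 32.53) / 0.674 = (38.50838 − 10.60478) / 0.674 = 27.90360 / 0.674 = 41.400

41.4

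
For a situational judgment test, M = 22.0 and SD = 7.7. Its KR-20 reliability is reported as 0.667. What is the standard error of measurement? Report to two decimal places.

4.44

SEM = SD · √(1 − ρ) = 7.7 × √0.333 = 7.7 × 0.5771 = 4.443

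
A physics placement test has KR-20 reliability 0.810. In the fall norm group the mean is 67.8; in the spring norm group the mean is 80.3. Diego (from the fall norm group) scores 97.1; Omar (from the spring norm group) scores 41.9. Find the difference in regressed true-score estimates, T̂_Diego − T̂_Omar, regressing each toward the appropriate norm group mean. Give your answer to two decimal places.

42.34

T̂_Diego = 0.810(97.1) + 0.190(67.8) = 91.5330
T̂_Omar = 0.810(41.9) + 0.190(80.3) = 49.1960
Difference = 91.5330 − 49.1960 = 42.3370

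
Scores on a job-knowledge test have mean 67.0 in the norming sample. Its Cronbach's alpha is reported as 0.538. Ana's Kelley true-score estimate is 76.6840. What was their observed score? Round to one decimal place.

85.0

T̂ = ρX + (1 − ρ)μ  ⇒  X = (T̂ − (1 − ρ)μ) / ρ
X = (76.6840 − 0.462 × 67.0) / 0.538 = (76.6840 − 30.9540) / 0.538 = 45.7300 / 0.538 = 85.000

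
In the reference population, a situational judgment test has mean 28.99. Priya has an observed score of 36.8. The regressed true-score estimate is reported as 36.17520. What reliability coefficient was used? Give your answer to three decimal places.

0.920

T̂ = ρX + (1 − ρ)μ  ⇒  T̂ − μ = ρ(X − μ)
ρ = (T̂ − μ)/(X − μ) = (36.17520 − 28.99) / (36.8 − 28.99) = 7.18520 / 7.81 = 0.92000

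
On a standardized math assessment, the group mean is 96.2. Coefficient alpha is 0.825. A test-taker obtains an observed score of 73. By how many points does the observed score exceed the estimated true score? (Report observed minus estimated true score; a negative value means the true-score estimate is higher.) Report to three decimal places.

-4.060

Regress the observed score toward the mean by the unreliability: T̂ = 0.825·73 + 0.175·96.2 = 60.225 + 16.8350 = 77.06000.
X − T̂ = 73 − 77.0600 = -4.0600 → -4.060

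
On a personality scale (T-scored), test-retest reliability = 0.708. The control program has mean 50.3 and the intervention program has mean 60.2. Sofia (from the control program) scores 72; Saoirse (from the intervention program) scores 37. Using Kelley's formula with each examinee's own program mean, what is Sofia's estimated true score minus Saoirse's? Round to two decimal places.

T̂_Sofia = 0.708(72) + 0.292(50.3) = 65.6636
T̂_Saoirse = 0.708(37) + 0.292(60.2) = 43.7744
Difference = 65.6636 − 43.7744 = 21.8892

21.89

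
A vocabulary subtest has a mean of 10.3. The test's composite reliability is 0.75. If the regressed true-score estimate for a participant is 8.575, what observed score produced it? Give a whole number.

T̂ = ρX + (1 − ρ)μ  ⇒  X = (T̂ − (1 − ρ)μ) / ρ
X = (8.575 − 0.25 × 10.3) / 0.75 = (8.575 − 2.575) / 0.75 = 6.000 / 0.75 = 8.00

8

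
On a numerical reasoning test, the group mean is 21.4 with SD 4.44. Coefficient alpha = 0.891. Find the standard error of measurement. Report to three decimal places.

SEM = SD · √(1 − ρ) = 4.44 × √0.109 = 4.44 × 0.3302 = 1.4659

1.466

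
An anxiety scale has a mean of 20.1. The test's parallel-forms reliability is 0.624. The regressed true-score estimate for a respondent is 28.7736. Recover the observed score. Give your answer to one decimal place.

34.0

T̂ = ρX + (1 − ρ)μ  ⇒  X = (T̂ − (1 − ρ)μ) / ρ
X = (28.7736 − 0.376 × 20.1) / 0.624 = (28.7736 − 7.5576) / 0.624 = 21.2160 / 0.624 = 34.000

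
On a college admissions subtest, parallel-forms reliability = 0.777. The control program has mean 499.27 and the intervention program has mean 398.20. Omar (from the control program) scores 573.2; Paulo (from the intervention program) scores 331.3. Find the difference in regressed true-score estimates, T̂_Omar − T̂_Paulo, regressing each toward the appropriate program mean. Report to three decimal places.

210.495

T̂_Omar = 0.777(573.2) + 0.223(499.27) = 556.71361
T̂_Paulo = 0.777(331.3) + 0.223(398.20) = 346.21870
Difference = 556.71361 − 346.21870 = 210.49491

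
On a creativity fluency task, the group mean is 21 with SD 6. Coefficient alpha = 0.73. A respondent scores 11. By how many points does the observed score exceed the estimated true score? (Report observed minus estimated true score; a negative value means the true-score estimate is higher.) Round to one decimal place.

T̂ = 0.73(11) + 0.27(21) = 8.03 + 5.67 = 13.700 → 13.70
X − T̂ = 11 − 13.70 = -2.70 → -2.7

-2.7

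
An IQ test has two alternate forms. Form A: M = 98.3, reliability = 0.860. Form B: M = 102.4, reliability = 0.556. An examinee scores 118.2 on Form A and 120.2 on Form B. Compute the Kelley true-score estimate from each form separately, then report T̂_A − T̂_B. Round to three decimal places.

T̂_A = 0.860(118.2) + 0.140(98.3) = 115.41400
T̂_B = 0.556(120.2) + 0.444(102.4) = 112.29680
T̂_A − T̂_B = 3.11720

3.117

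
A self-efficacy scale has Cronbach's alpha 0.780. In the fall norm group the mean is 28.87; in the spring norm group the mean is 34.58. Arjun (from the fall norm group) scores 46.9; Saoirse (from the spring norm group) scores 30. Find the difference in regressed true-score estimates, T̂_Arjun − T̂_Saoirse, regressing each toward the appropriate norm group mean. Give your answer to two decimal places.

11.93

T̂_Arjun = 0.780(46.9) + 0.220(28.87) = 42.9334
T̂_Saoirse = 0.780(30) + 0.220(34.58) = 31.0076
Difference = 42.9334 − 31.0076 = 11.9258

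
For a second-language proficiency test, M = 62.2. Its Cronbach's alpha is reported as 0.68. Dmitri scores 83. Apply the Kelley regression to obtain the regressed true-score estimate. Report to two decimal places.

T̂ = ρX + (1 − ρ)μ
  = 0.68 × 83 + 0.32 × 62.2
  = 56.44 + 19.904
  = 76.344
  ≈ 76.34

76.34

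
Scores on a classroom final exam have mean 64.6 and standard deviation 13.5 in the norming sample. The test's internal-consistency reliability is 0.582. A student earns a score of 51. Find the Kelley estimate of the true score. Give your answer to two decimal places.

Kelley's formula gives T̂ = 0.582·51 + 0.418·64.6 = 29.682 + 27.0028 = 56.685.

56.68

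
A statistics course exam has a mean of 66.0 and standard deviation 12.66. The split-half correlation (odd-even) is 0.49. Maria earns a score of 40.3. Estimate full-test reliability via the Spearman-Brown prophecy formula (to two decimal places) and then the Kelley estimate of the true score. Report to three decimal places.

49.038

Spearman-Brown: ρ = 2r/(1 + r) = 2(0.49)/(1 + 0.49) = 0.980/1.49 = 0.6577 → 0.66
T̂ = ρX + (1 − ρ)μ
  = 0.66 × 40.3 + 0.34 × 66.0
  = 26.598 + 22.440
  = 49.0380
  ≈ 49.038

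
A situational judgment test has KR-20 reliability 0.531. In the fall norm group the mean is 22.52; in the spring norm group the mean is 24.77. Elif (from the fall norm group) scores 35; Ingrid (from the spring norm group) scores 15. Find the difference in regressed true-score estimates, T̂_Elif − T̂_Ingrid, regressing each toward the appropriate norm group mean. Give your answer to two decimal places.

9.56

T̂_Elif = 0.531(35) + 0.469(22.52) = 29.1469
T̂_Ingrid = 0.531(15) + 0.469(24.77) = 19.5821
Difference = 29.1469 − 19.5821 = 9.5648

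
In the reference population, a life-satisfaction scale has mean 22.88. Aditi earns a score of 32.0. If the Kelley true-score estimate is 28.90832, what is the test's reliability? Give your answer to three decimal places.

T̂ = ρX + (1 − ρ)μ  ⇒  T̂ − μ = ρ(X − μ)
ρ = (T̂ − μ)/(X − μ) = (28.90832 − 22.88) / (32.0 − 22.88) = 6.02832 / 9.12 = 0.66100

0.661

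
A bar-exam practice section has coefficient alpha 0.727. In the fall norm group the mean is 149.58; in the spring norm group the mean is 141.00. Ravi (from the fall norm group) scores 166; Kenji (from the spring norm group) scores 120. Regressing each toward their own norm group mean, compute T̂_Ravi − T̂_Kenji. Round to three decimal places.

T̂_Ravi = 0.727(166) + 0.273(149.58) = 161.51734
T̂_Kenji = 0.727(120) + 0.273(141.00) = 125.73300
Difference = 161.51734 − 125.73300 = 35.78434

35.784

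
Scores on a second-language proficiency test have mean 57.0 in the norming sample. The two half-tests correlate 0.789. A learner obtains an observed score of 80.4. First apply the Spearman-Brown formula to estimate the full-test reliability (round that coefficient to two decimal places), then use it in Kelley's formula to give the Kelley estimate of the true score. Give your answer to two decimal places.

Spearman-Brown: ρ = 2r/(1 + r) = 2(0.789)/(1 + 0.789) = 1.5780/1.789 = 0.8821 → 0.88
Kelley's formula gives T̂ = 0.88·80.4 + 0.12·57.0 = 70.752 + 6.840 = 77.592.

77.59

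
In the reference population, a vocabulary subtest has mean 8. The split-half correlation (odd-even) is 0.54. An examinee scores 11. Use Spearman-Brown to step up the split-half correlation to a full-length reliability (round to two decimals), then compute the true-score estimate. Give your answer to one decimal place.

Spearman-Brown: ρ = 2r/(1 + r) = 2(0.54)/(1 + 0.54) = 1.080/1.54 = 0.7013 → 0.70
Kelley's formula gives T̂ = 0.70·11 + 0.30·8 = 7.70 + 2.40 = 10.10.

10.1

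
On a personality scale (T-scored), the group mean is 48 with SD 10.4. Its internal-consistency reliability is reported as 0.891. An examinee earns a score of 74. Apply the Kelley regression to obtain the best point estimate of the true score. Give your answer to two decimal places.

71.17

T̂ = 0.891(74) + 0.109(48) = 65.934 + 5.232 = 71.166 → 71.17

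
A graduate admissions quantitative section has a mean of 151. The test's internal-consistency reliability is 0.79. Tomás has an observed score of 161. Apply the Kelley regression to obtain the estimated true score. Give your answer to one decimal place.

T̂ = 0.79(161) + 0.21(151) = 127.19 + 31.71 = 158.90 → 158.9

158.9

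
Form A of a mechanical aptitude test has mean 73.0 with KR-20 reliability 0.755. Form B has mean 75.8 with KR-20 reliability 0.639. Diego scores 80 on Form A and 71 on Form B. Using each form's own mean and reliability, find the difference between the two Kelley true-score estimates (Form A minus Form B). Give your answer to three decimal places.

T̂_A = 0.755(80) + 0.245(73.0) = 78.28500
T̂_B = 0.639(71) + 0.361(75.8) = 72.73280
T̂_A − T̂_B = 5.55220

5.552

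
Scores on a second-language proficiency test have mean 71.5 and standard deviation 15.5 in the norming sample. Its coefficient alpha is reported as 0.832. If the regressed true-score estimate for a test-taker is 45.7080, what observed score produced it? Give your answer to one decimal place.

40.5

T̂ = ρX + (1 − ρ)μ  ⇒  X = (T̂ − (1 − ρ)μ) / ρ
X = (45.7080 − 0.168 × 71.5) / 0.832 = (45.7080 − 12.0120) / 0.832 = 33.6960 / 0.832 = 40.500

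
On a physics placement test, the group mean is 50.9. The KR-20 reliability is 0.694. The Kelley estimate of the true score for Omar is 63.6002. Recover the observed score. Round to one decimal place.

69.2

T̂ = ρX + (1 − ρ)μ  ⇒  X = (T̂ − (1 − ρ)μ) / ρ
X = (63.6002 − 0.306 × 50.9) / 0.694 = (63.6002 − 15.5754) / 0.694 = 48.0248 / 0.694 = 69.200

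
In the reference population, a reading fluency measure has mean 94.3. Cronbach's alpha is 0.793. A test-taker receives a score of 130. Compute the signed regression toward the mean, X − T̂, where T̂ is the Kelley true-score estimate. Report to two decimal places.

T̂ = ρX + (1 − ρ)μ
  = 0.793 × 130 + 0.207 × 94.3
  = 103.090 + 19.5201
  = 122.6101
  ≈ 122.610
X − T̂ = 130 − 122.610 = 7.390 → 7.39

7.39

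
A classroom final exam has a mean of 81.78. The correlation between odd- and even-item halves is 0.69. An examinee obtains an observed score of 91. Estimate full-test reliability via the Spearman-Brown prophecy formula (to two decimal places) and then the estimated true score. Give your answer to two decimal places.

89.34

Spearman-Brown: ρ = 2r/(1 + r) = 2(0.69)/(1 + 0.69) = 1.380/1.69 = 0.8166 → 0.82
T̂ = 0.82(91) + 0.18(81.78) = 74.62 + 14.7204 = 89.340 → 89.34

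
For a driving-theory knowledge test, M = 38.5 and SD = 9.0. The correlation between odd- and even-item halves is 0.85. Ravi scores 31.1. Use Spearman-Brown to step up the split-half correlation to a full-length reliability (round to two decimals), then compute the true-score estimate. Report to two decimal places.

Spearman-Brown: ρ = 2r/(1 + r) = 2(0.85)/(1 + 0.85) = 1.700/1.85 = 0.9189 → 0.92
T̂ = ρX + (1 − ρ)μ
  = 0.92 × 31.1 + 0.08 × 38.5
  = 28.612 + 3.080
  = 31.692
  ≈ 31.69

31.69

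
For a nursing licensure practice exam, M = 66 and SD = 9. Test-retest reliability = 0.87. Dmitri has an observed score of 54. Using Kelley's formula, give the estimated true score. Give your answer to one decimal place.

55.6

T̂ = ρX + (1 − ρ)μ
  = 0.87 × 54 + 0.13 × 66
  = 46.98 + 8.58
  = 55.56
  ≈ 55.6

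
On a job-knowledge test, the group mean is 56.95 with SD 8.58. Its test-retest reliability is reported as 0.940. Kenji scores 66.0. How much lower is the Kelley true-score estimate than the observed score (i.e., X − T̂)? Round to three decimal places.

Weight the observed score by reliability and the mean by (1 − reliability): T̂ = 0.940·66.0 + 0.060·56.95 = 62.0400 + 3.41700 = 65.45700.
X − T̂ = 66.0 − 65.4570 = 0.5430 → 0.543

0.543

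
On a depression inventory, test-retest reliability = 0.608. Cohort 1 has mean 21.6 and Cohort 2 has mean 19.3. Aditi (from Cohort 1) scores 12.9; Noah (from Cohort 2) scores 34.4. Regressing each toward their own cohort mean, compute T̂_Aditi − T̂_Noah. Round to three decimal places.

-12.170

T̂_Aditi = 0.608(12.9) + 0.392(21.6) = 16.31040
T̂_Noah = 0.608(34.4) + 0.392(19.3) = 28.48080
Difference = 16.31040 − 28.48080 = -12.17040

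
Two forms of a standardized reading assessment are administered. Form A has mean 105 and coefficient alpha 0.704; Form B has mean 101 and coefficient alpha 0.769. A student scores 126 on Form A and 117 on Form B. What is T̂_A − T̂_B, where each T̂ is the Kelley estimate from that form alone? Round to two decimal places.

6.48

T̂_A = 0.704(126) + 0.296(105) = 119.7840
T̂_B = 0.769(117) + 0.231(101) = 113.3040
T̂_A − T̂_B = 6.4800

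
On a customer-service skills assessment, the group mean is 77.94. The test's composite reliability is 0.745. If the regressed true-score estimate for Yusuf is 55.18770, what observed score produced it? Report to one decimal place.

T̂ = ρX + (1 − ρ)μ  ⇒  X = (T̂ − (1 − ρ)μ) / ρ
X = (55.18770 − 0.255 × 77.94) / 0.745 = (55.18770 − 19.87470) / 0.745 = 35.31300 / 0.745 = 47.400

47.4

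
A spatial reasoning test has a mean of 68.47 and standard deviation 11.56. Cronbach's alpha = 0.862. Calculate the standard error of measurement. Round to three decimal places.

4.294

SEM = SD · √(1 − ρ) = 11.56 × √0.138 = 11.56 × 0.3715 = 4.2943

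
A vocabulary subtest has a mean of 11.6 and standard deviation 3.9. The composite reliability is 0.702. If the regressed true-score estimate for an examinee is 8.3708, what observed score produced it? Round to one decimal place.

T̂ = ρX + (1 − ρ)μ  ⇒  X = (T̂ − (1 − ρ)μ) / ρ
X = (8.3708 − 0.298 × 11.6) / 0.702 = (8.3708 − 3.4568) / 0.702 = 4.9140 / 0.702 = 7.000

7.0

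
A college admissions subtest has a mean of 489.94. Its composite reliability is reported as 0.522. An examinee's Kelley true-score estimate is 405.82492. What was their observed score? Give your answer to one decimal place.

T̂ = ρX + (1 − ρ)μ  ⇒  X = (T̂ − (1 − ρ)μ) / ρ
X = (405.82492 − 0.478 × 489.94) / 0.522 = (405.82492 − 234.19132) / 0.522 = 171.63360 / 0.522 = 328.800

328.8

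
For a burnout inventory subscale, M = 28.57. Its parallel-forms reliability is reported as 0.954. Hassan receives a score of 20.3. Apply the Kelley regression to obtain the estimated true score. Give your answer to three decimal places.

T̂ = 0.954(20.3) + 0.046(28.57) = 19.3662 + 1.31422 = 20.6804 → 20.680

20.680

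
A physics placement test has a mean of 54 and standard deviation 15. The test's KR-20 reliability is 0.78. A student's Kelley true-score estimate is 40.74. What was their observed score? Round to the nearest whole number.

T̂ = ρX + (1 − ρ)μ  ⇒  X = (T̂ − (1 − ρ)μ) / ρ
X = (40.74 − 0.22 × 54) / 0.78 = (40.74 − 11.88) / 0.78 = 28.86 / 0.78 = 37.00

37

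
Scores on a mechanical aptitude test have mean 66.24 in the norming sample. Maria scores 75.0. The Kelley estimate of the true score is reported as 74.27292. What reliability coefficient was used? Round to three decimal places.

T̂ = ρX + (1 − ρ)μ  ⇒  T̂ − μ = ρ(X − μ)
ρ = (T̂ − μ)/(X − μ) = (74.27292 − 66.24) / (75.0 − 66.24) = 8.03292 / 8.76 = 0.91700

0.917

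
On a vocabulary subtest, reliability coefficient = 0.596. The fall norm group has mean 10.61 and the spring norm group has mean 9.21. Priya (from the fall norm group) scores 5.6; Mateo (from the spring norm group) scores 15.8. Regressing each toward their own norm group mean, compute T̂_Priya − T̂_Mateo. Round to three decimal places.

-5.514

T̂_Priya = 0.596(5.6) + 0.404(10.61) = 7.62404
T̂_Mateo = 0.596(15.8) + 0.404(9.21) = 13.13764
Difference = 7.62404 − 13.13764 = -5.51360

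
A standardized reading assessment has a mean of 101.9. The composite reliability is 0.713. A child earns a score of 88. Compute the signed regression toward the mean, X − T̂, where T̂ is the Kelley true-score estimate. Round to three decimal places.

-3.989

T̂ = 0.713(88) + 0.287(101.9) = 62.744 + 29.2453 = 91.98930 → 91.9893
X − T̂ = 88 − 91.9893 = -3.9893 → -3.989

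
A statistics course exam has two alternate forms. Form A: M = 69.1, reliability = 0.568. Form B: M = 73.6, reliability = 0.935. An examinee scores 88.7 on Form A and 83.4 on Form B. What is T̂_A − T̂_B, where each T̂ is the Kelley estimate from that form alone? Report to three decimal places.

-2.530

T̂_A = 0.568(88.7) + 0.432(69.1) = 80.23280
T̂_B = 0.935(83.4) + 0.065(73.6) = 82.76300
T̂_A − T̂_B = -2.53020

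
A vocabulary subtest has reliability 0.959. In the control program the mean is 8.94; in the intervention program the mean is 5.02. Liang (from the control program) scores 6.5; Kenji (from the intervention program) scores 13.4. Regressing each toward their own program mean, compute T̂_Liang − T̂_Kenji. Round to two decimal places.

T̂_Liang = 0.959(6.5) + 0.041(8.94) = 6.6000
T̂_Kenji = 0.959(13.4) + 0.041(5.02) = 13.0564
Difference = 6.6000 − 13.0564 = -6.4564

-6.46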